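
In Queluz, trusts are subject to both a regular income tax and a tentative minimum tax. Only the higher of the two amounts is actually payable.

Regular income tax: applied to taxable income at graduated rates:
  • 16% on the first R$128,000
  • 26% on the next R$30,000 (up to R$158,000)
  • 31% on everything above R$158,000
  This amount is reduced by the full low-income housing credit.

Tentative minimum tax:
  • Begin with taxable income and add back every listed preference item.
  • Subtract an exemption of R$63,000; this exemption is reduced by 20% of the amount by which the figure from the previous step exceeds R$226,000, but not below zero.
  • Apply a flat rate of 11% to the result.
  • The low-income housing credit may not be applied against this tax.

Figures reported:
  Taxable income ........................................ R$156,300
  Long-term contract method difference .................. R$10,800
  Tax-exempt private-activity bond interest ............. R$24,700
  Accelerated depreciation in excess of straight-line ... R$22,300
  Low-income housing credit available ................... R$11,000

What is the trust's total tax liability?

R$16,838

Tentative minimum tax:
  Adjusted income: R$156,300 + R$10,800 + R$24,700 + R$22,300 = R$214,100
  Exemption: R$214,100 ≤ R$226,000, so full R$63,000 applies
  Base: R$214,100 − R$63,000 = R$151,100
  R$151,100 × 11% = R$16,621

Regular income tax:
  R$128,000 × 16% = R$20,480
  R$28,300 × 26% = R$7,358
  → R$27,838
  Less low-income housing credit R$11,000 → R$16,838

R$16,838 > R$16,621, so the regular income tax governs.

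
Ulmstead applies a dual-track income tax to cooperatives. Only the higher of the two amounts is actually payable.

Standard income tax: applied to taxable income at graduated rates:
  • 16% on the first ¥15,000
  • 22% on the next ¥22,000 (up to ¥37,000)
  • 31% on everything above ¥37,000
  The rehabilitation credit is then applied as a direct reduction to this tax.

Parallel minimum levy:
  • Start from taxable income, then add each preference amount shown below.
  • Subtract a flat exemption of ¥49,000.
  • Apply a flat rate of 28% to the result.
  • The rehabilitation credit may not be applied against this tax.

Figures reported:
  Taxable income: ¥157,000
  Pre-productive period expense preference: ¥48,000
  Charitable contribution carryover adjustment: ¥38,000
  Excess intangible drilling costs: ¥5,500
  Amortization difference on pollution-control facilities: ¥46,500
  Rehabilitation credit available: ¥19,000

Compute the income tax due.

Standard income tax:
  ¥15,000 × 16% = ¥2,400
  ¥22,000 × 22% = ¥4,840
  ¥120,000 × 31% = ¥37,200
  → ¥44,440
  Less rehabilitation credit ¥19,000 → ¥25,440

Parallel minimum levy:
  Adjusted income: ¥157,000 + ¥48,000 + ¥38,000 + ¥5,500 + ¥46,500 = ¥295,000
  Less exemption ¥49,000 → base ¥246,000
  ¥246,000 × 28% = ¥68,880

¥68,880 > ¥25,440, so the parallel minimum levy is the binding amount.

¥68,880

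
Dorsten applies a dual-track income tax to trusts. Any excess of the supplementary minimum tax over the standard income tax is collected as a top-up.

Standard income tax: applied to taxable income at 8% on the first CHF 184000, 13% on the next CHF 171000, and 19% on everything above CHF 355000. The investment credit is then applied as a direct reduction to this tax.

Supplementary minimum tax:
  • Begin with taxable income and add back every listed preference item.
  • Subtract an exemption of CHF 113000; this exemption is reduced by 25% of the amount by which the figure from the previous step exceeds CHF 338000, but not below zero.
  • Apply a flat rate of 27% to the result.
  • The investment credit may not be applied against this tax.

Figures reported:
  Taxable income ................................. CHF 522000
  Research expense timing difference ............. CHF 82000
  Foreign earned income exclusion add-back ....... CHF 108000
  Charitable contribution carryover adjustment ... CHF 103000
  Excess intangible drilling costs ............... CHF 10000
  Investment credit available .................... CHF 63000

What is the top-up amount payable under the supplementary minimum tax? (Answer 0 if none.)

Supplementary minimum tax:
  Adjusted income: CHF 522000 + CHF 82000 + CHF 108000 + CHF 103000 + CHF 10000 = CHF 825000
  Exemption: 25% × (CHF 825000 − CHF 338000) = CHF 121750 ≥ CHF 113000, so the exemption is fully phased out
  Base: CHF 825000 − CHF 0 = CHF 825000
  CHF 825000 × 27% = CHF 222750

Standard income tax:
  CHF 184000 × 8% = CHF 14720
  CHF 171000 × 13% = CHF 22230
  CHF 167000 × 19% = CHF 31730
  → CHF 68680
  Less investment credit CHF 63000 → CHF 5680

Excess of supplementary minimum tax over standard income tax: CHF 222750 − CHF 5680 = CHF 217070.

CHF 217070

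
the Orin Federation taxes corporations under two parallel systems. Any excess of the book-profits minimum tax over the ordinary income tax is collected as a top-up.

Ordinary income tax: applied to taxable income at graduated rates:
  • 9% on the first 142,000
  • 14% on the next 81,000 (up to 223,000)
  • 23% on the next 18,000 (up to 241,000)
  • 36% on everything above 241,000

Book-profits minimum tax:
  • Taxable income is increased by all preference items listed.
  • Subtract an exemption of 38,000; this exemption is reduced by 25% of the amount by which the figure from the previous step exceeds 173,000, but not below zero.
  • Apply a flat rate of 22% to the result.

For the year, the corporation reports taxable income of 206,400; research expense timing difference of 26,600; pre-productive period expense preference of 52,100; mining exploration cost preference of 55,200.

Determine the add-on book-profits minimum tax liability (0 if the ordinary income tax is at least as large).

Book-profits minimum tax:
  Adjusted income: 206,400 + 26,600 + 52,100 + 55,200 = 340,300
  Exemption: 25% × (340,300 − 173,000) = 41,825 ≥ 38,000, so the exemption is fully phased out
  Base: 340,300 − 0 = 340,300
  340,300 × 22% = 74,866

Ordinary income tax:
  142,000 × 9% = 12,780
  64,400 × 14% = 9,016
  → 21,796

Excess of book-profits minimum tax over ordinary income tax: 74,866 − 21,796 = 53,070.

53,070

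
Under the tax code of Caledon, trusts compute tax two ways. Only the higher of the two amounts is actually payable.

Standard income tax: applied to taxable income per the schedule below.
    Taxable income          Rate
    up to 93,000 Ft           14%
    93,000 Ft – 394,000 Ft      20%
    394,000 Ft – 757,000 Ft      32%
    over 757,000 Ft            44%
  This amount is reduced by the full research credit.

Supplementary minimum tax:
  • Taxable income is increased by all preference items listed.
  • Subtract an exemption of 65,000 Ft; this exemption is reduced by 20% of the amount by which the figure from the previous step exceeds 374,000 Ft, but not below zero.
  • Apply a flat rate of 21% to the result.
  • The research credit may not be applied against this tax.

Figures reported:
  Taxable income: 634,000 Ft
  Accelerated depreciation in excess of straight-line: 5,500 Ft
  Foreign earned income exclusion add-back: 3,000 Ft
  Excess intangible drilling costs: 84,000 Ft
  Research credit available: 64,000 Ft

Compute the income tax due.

Supplementary minimum tax:
  Adjusted income: 634,000 Ft + 5,500 Ft + 3,000 Ft + 84,000 Ft = 726,500 Ft
  Exemption: 20% × (726,500 Ft − 374,000 Ft) = 70,500 Ft ≥ 65,000 Ft, so the exemption is fully phased out
  Base: 726,500 Ft − 0 Ft = 726,500 Ft
  726,500 Ft × 21% = 152,565 Ft

Standard income tax:
  93,000 Ft × 14% = 13,020 Ft
  301,000 Ft × 20% = 60,200 Ft
  240,000 Ft × 32% = 76,800 Ft
  → 150,020 Ft
  Less research credit 64,000 Ft → 86,020 Ft

152,565 Ft > 86,020 Ft, so the supplementary minimum tax is the binding amount.

152,565 Ft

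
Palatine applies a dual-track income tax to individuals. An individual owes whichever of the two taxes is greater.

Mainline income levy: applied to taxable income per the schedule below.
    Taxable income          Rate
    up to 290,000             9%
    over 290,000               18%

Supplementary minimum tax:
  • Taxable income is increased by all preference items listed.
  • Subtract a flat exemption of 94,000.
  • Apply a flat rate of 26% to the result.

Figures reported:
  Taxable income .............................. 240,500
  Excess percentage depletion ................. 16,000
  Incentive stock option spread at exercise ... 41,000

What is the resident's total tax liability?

52,910

Mainline income levy:
  240,500 × 9% = 21,645

Supplementary minimum tax:
  Adjusted income: 240,500 + 16,000 + 41,000 = 297,500
  Less exemption 94,000 → base 203,500
  203,500 × 26% = 52,910

52,910 > 21,645, so the supplementary minimum tax is the binding amount.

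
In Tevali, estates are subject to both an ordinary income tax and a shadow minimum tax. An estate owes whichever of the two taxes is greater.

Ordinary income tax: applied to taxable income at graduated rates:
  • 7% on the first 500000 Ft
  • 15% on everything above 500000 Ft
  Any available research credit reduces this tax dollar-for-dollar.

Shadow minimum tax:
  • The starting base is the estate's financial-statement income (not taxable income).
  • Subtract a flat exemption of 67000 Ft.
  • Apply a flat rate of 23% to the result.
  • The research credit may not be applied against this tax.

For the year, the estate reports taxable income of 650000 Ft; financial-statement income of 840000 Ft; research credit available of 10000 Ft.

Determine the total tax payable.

Shadow minimum tax:
  Base (financial-statement income): 840000 Ft
  Less exemption 67000 Ft → base 773000 Ft
  773000 Ft × 23% = 177790 Ft

Ordinary income tax:
  500000 Ft × 7% = 35000 Ft
  150000 Ft × 15% = 22500 Ft
  → 57500 Ft
  Less research credit 10000 Ft → 47500 Ft

177790 Ft > 47500 Ft, so the shadow minimum tax is the binding amount.

177790 Ft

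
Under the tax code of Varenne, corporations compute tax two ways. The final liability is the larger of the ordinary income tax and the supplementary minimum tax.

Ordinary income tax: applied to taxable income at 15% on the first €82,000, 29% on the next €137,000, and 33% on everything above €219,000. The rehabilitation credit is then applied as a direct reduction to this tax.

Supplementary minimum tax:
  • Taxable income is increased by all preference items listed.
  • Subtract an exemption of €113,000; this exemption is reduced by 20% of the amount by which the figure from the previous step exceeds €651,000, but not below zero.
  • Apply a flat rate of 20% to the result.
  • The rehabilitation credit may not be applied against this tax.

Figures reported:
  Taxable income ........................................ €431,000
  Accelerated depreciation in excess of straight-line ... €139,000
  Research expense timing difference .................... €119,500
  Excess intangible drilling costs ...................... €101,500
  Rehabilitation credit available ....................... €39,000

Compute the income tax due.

€141,200

Supplementary minimum tax:
  Adjusted income: €431,000 + €139,000 + €119,500 + €101,500 = €791,000
  Exemption: €113,000 − 20% × (€791,000 − €651,000) = €113,000 − €28,000 = €85,000
  Base: €791,000 − €85,000 = €706,000
  €706,000 × 20% = €141,200

Ordinary income tax:
  €82,000 × 15% = €12,300
  €137,000 × 29% = €39,730
  €212,000 × 33% = €69,960
  → €121,990
  Less rehabilitation credit €39,000 → €82,990

€141,200 > €82,990, so the supplementary minimum tax is the binding amount.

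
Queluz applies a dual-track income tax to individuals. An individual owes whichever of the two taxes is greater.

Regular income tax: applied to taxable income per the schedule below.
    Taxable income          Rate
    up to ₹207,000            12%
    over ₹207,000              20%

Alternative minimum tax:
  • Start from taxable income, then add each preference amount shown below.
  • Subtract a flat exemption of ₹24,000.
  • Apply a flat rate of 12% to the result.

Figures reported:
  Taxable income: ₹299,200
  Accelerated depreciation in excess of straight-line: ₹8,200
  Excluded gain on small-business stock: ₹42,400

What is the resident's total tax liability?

₹43,280

Regular income tax:
  ₹207,000 × 12% = ₹24,840
  ₹92,200 × 20% = ₹18,440
  → ₹43,280

Alternative minimum tax:
  Adjusted income: ₹299,200 + ₹8,200 + ₹42,400 = ₹349,800
  Less exemption ₹24,000 → base ₹325,800
  ₹325,800 × 12% = ₹39,096

₹43,280 > ₹39,096, so the regular income tax governs.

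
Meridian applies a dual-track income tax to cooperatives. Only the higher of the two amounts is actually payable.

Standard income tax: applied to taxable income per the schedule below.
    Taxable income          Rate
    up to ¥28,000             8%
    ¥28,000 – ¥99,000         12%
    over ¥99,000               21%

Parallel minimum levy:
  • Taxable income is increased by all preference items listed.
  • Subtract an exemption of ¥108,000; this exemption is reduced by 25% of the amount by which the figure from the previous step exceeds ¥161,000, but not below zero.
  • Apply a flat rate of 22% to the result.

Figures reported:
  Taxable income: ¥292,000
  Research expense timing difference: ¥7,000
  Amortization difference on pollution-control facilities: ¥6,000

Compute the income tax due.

¥51,290

Standard income tax:
  ¥28,000 × 8% = ¥2,240
  ¥71,000 × 12% = ¥8,520
  ¥193,000 × 21% = ¥40,530
  → ¥51,290

Parallel minimum levy:
  Adjusted income: ¥292,000 + ¥7,000 + ¥6,000 = ¥305,000
  Exemption: ¥108,000 − 25% × (¥305,000 − ¥161,000) = ¥108,000 − ¥36,000 = ¥72,000
  Base: ¥305,000 − ¥72,000 = ¥233,000
  ¥233,000 × 22% = ¥51,260

¥51,290 > ¥51,260, so the standard income tax governs.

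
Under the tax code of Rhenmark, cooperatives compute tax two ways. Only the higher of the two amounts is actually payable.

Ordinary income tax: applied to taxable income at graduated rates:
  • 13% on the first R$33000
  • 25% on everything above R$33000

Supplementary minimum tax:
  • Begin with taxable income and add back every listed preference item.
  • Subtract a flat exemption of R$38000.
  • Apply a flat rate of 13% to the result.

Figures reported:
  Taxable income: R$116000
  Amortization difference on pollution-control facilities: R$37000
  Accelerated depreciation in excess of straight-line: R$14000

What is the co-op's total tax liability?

R$25040

Ordinary income tax:
  R$33000 × 13% = R$4290
  R$83000 × 25% = R$20750
  → R$25040

Supplementary minimum tax:
  Adjusted income: R$116000 + R$37000 + R$14000 = R$167000
  Less exemption R$38000 → base R$129000
  R$129000 × 13% = R$16770

R$25040 > R$16770, so the ordinary income tax governs.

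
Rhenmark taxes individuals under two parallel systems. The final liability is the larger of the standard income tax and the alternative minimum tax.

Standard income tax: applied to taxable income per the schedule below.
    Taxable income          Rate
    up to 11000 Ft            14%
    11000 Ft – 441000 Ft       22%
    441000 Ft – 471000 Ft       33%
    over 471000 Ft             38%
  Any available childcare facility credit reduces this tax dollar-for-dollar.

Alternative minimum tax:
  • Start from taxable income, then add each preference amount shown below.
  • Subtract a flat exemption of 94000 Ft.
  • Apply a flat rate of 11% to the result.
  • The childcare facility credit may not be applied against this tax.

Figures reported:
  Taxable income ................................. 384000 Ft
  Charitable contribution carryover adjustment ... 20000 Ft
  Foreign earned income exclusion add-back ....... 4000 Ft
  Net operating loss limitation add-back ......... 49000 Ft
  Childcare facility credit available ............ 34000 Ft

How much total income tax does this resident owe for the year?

Standard income tax:
  11000 Ft × 14% = 1540 Ft
  373000 Ft × 22% = 82060 Ft
  → 83600 Ft
  Less childcare facility credit 34000 Ft → 49600 Ft

Alternative minimum tax:
  Adjusted income: 384000 Ft + 20000 Ft + 4000 Ft + 49000 Ft = 457000 Ft
  Less exemption 94000 Ft → base 363000 Ft
  363000 Ft × 11% = 39930 Ft

49600 Ft > 39930 Ft, so the standard income tax governs.

49600 Ft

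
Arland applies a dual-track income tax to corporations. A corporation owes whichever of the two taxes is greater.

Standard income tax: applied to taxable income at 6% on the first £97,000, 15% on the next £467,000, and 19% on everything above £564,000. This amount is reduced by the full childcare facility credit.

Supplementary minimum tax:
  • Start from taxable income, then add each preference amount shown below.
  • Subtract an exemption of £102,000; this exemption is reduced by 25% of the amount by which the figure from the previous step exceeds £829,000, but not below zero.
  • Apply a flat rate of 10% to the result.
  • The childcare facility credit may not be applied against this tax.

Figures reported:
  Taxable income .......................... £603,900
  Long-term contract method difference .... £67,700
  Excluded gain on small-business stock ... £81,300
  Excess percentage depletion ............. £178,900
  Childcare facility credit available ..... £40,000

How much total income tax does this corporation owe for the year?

Standard income tax:
  £97,000 × 6% = £5,820
  £467,000 × 15% = £70,050
  £39,900 × 19% = £7,581
  → £83,451
  Less childcare facility credit £40,000 → £43,451

Supplementary minimum tax:
  Adjusted income: £603,900 + £67,700 + £81,300 + £178,900 = £931,800
  Exemption: £102,000 − 25% × (£931,800 − £829,000) = £102,000 − £25,700 = £76,300
  Base: £931,800 − £76,300 = £855,500
  £855,500 × 10% = £85,550

£85,550 > £43,451, so the supplementary minimum tax is the binding amount.

£85,550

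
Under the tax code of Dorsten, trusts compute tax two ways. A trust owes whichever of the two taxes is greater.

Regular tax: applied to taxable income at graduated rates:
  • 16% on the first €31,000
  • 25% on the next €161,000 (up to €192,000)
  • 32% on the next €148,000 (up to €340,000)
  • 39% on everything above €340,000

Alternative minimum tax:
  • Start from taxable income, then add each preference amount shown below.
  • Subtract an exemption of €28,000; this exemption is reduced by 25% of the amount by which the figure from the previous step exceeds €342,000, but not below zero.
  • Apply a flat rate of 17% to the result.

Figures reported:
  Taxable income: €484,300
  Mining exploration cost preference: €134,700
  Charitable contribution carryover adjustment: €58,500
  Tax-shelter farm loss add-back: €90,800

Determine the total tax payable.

Regular tax:
  €31,000 × 16% = €4,960
  €161,000 × 25% = €40,250
  €148,000 × 32% = €47,360
  €144,300 × 39% = €56,277
  → €148,847

Alternative minimum tax:
  Adjusted income: €484,300 + €134,700 + €58,500 + €90,800 = €768,300
  Exemption: 25% × (€768,300 − €342,000) = €106,575 ≥ €28,000, so the exemption is fully phased out
  Base: €768,300 − €0 = €768,300
  €768,300 × 17% = €130,611

€148,847 > €130,611, so the regular tax governs.

€148,847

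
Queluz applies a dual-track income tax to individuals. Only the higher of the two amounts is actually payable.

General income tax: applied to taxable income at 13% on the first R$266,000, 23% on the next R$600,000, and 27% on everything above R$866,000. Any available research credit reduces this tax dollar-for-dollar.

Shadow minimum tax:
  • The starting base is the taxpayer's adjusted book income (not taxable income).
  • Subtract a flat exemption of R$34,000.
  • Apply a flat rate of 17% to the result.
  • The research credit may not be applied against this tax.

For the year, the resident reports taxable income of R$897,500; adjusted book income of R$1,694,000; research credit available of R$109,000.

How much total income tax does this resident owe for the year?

General income tax:
  R$266,000 × 13% = R$34,580
  R$600,000 × 23% = R$138,000
  R$31,500 × 27% = R$8,505
  → R$181,085
  Less research credit R$109,000 → R$72,085

Shadow minimum tax:
  Base (adjusted book income): R$1,694,000
  Less exemption R$34,000 → base R$1,660,000
  R$1,660,000 × 17% = R$282,200

R$282,200 > R$72,085, so the shadow minimum tax is the binding amount.

R$282,200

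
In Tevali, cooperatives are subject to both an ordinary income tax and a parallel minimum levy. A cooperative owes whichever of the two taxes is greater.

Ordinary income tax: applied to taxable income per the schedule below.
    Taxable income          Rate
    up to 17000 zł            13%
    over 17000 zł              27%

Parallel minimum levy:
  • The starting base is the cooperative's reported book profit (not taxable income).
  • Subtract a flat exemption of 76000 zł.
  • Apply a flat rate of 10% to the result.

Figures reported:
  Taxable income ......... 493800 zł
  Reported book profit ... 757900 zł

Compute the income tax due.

130946 zł

Parallel minimum levy:
  Base (reported book profit): 757900 zł
  Less exemption 76000 zł → base 681900 zł
  681900 zł × 10% = 68190 zł

Ordinary income tax:
  17000 zł × 13% = 2210 zł
  476800 zł × 27% = 128736 zł
  → 130946 zł

130946 zł > 68190 zł, so the ordinary income tax governs.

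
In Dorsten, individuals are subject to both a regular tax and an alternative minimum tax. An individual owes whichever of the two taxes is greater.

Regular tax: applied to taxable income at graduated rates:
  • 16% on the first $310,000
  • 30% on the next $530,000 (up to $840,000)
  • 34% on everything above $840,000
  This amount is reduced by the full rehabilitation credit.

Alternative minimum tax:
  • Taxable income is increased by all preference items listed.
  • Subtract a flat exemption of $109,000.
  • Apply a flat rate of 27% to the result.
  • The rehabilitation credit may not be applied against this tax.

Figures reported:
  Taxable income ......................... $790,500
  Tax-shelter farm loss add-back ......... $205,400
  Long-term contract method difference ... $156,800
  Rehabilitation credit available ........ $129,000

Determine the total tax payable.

Alternative minimum tax:
  Adjusted income: $790,500 + $205,400 + $156,800 = $1,152,700
  Less exemption $109,000 → base $1,043,700
  $1,043,700 × 27% = $281,799

Regular tax:
  $310,000 × 16% = $49,600
  $480,500 × 30% = $144,150
  → $193,750
  Less rehabilitation credit $129,000 → $64,750

$281,799 > $64,750, so the alternative minimum tax is the binding amount.

$281,799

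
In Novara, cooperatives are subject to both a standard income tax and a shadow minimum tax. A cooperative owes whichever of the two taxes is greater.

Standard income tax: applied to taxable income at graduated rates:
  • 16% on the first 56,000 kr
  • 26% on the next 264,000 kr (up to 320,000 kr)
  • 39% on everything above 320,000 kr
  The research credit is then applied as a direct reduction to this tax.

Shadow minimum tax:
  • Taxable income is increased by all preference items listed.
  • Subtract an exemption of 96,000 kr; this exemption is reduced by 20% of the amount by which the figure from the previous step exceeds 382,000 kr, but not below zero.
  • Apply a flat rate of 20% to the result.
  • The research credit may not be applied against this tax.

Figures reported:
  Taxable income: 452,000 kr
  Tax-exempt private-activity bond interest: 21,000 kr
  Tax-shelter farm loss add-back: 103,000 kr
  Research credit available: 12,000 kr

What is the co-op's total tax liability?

117,080 kr

Shadow minimum tax:
  Adjusted income: 452,000 kr + 21,000 kr + 103,000 kr = 576,000 kr
  Exemption: 96,000 kr − 20% × (576,000 kr − 382,000 kr) = 96,000 kr − 38,800 kr = 57,200 kr
  Base: 576,000 kr − 57,200 kr = 518,800 kr
  518,800 kr × 20% = 103,760 kr

Standard income tax:
  56,000 kr × 16% = 8,960 kr
  264,000 kr × 26% = 68,640 kr
  132,000 kr × 39% = 51,480 kr
  → 129,080 kr
  Less research credit 12,000 kr → 117,080 kr

117,080 kr > 103,760 kr, so the standard income tax governs.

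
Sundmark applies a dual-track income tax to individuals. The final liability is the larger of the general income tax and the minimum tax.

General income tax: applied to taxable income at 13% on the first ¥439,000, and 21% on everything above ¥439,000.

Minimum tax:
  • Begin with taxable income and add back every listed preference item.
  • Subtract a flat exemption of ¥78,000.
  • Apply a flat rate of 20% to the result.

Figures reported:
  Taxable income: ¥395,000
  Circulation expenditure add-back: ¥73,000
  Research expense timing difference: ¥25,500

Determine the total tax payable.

General income tax:
  ¥395,000 × 13% = ¥51,350

Minimum tax:
  Adjusted income: ¥395,000 + ¥73,000 + ¥25,500 = ¥493,500
  Less exemption ¥78,000 → base ¥415,500
  ¥415,500 × 20% = ¥83,100

¥83,100 > ¥51,350, so the minimum tax is the binding amount.

¥83,100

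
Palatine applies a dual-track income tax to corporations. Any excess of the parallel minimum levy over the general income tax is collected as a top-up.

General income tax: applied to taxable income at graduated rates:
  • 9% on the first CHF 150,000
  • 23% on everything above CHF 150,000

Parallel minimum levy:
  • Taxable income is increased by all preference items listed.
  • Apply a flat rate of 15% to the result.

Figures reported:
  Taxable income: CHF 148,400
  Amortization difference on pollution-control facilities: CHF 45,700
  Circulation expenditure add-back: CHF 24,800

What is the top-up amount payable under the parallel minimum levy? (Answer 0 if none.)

CHF 19,479

General income tax:
  CHF 148,400 × 9% = CHF 13,356

Parallel minimum levy:
  Adjusted income: CHF 148,400 + CHF 45,700 + CHF 24,800 = CHF 218,900
  CHF 218,900 × 15% = CHF 32,835

Excess of parallel minimum levy over general income tax: CHF 32,835 − CHF 13,356 = CHF 19,479.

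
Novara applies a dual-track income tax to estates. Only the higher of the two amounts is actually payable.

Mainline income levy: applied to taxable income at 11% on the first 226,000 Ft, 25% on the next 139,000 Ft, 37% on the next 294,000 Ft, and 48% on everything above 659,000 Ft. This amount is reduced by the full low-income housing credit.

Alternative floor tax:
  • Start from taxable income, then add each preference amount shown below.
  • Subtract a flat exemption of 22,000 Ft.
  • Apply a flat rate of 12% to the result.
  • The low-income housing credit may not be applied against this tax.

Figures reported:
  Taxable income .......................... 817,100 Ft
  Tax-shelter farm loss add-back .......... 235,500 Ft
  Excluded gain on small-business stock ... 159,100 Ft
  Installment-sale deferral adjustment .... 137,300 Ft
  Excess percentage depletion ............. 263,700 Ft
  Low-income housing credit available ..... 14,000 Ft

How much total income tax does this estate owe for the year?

Alternative floor tax:
  Adjusted income: 817,100 Ft + 235,500 Ft + 159,100 Ft + 137,300 Ft + 263,700 Ft = 1,612,700 Ft
  Less exemption 22,000 Ft → base 1,590,700 Ft
  1,590,700 Ft × 12% = 190,884 Ft

Mainline income levy:
  226,000 Ft × 11% = 24,860 Ft
  139,000 Ft × 25% = 34,750 Ft
  294,000 Ft × 37% = 108,780 Ft
  158,100 Ft × 48% = 75,888 Ft
  → 244,278 Ft
  Less low-income housing credit 14,000 Ft → 230,278 Ft

230,278 Ft > 190,884 Ft, so the mainline income levy governs.

230,278 Ft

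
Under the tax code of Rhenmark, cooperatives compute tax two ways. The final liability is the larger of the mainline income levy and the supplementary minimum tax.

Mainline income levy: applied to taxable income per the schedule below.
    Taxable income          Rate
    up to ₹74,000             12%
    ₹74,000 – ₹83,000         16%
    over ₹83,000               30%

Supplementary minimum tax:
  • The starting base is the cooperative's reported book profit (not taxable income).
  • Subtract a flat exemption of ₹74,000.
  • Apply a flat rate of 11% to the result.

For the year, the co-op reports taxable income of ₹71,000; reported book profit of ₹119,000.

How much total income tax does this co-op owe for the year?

₹8,520

Mainline income levy:
  ₹71,000 × 12% = ₹8,520

Supplementary minimum tax:
  Base (reported book profit): ₹119,000
  Less exemption ₹74,000 → base ₹45,000
  ₹45,000 × 11% = ₹4,950

₹8,520 > ₹4,950, so the mainline income levy governs.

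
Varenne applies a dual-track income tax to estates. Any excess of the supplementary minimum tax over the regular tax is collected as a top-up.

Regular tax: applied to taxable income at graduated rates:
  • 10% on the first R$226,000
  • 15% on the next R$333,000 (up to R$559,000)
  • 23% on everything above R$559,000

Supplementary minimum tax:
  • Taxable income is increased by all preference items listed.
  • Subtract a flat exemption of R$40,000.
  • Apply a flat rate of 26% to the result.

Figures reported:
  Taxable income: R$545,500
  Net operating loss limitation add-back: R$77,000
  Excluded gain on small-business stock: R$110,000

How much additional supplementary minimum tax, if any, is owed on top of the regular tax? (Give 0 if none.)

Regular tax:
  R$226,000 × 10% = R$22,600
  R$319,500 × 15% = R$47,925
  → R$70,525

Supplementary minimum tax:
  Adjusted income: R$545,500 + R$77,000 + R$110,000 = R$732,500
  Less exemption R$40,000 → base R$692,500
  R$692,500 × 26% = R$180,050

Excess of supplementary minimum tax over regular tax: R$180,050 − R$70,525 = R$109,525.

R$109,525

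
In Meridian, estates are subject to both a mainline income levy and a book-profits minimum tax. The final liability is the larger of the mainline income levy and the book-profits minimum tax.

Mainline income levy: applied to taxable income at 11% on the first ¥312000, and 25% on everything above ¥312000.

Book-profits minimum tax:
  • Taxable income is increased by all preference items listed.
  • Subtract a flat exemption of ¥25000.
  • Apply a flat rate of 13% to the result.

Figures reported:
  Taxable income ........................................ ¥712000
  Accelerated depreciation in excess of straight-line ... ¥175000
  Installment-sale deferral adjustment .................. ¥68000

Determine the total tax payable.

Book-profits minimum tax:
  Adjusted income: ¥712000 + ¥175000 + ¥68000 = ¥955000
  Less exemption ¥25000 → base ¥930000
  ¥930000 × 13% = ¥120900

Mainline income levy:
  ¥312000 × 11% = ¥34320
  ¥400000 × 25% = ¥100000
  → ¥134320

¥134320 > ¥120900, so the mainline income levy governs.

¥134320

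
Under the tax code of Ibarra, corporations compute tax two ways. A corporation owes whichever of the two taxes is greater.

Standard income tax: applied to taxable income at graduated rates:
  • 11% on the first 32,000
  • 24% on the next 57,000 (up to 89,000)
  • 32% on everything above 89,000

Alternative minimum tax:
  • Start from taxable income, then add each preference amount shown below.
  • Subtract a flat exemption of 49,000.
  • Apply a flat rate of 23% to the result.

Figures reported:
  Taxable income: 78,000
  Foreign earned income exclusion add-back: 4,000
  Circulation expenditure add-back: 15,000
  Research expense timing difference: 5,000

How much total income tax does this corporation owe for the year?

14,560

Alternative minimum tax:
  Adjusted income: 78,000 + 4,000 + 15,000 + 5,000 = 102,000
  Less exemption 49,000 → base 53,000
  53,000 × 23% = 12,190

Standard income tax:
  32,000 × 11% = 3,520
  46,000 × 24% = 11,040
  → 14,560

14,560 > 12,190, so the standard income tax governs.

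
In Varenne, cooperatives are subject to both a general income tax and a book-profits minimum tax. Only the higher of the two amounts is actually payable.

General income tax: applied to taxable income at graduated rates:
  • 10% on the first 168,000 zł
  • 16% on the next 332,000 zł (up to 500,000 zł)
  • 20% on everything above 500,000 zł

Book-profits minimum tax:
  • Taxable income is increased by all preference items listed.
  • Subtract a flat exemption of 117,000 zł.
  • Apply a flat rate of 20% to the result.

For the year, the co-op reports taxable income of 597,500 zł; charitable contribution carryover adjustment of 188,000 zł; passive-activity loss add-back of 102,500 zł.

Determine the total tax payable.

154,200 zł

General income tax:
  168,000 zł × 10% = 16,800 zł
  332,000 zł × 16% = 53,120 zł
  97,500 zł × 20% = 19,500 zł
  → 89,420 zł

Book-profits minimum tax:
  Adjusted income: 597,500 zł + 188,000 zł + 102,500 zł = 888,000 zł
  Less exemption 117,000 zł → base 771,000 zł
  771,000 zł × 20% = 154,200 zł

154,200 zł > 89,420 zł, so the book-profits minimum tax is the binding amount.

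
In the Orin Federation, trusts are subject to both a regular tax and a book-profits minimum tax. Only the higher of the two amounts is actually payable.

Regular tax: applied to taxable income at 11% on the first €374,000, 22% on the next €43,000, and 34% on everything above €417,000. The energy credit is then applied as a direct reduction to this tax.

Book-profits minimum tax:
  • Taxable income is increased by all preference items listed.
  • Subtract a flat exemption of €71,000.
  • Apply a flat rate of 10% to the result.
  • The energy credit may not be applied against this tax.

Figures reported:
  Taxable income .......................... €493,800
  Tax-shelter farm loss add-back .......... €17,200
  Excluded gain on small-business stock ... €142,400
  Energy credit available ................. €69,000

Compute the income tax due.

Book-profits minimum tax:
  Adjusted income: €493,800 + €17,200 + €142,400 = €653,400
  Less exemption €71,000 → base €582,400
  €582,400 × 10% = €58,240

Regular tax:
  €374,000 × 11% = €41,140
  €43,000 × 22% = €9,460
  €76,800 × 34% = €26,112
  → €76,712
  Less energy credit €69,000 → €7,712

€58,240 > €7,712, so the book-profits minimum tax is the binding amount.

€58,240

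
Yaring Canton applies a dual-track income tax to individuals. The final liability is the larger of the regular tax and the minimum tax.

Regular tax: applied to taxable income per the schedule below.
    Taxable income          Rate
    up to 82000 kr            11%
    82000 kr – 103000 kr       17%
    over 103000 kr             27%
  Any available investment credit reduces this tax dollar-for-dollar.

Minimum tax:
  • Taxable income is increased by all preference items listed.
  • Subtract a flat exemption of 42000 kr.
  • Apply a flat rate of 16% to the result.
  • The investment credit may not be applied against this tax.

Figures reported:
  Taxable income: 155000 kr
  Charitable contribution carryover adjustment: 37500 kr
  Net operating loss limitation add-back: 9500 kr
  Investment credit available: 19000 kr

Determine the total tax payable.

25600 kr

Minimum tax:
  Adjusted income: 155000 kr + 37500 kr + 9500 kr = 202000 kr
  Less exemption 42000 kr → base 160000 kr
  160000 kr × 16% = 25600 kr

Regular tax:
  82000 kr × 11% = 9020 kr
  21000 kr × 17% = 3570 kr
  52000 kr × 27% = 14040 kr
  → 26630 kr
  Less investment credit 19000 kr → 7630 kr

25600 kr > 7630 kr, so the minimum tax is the binding amount.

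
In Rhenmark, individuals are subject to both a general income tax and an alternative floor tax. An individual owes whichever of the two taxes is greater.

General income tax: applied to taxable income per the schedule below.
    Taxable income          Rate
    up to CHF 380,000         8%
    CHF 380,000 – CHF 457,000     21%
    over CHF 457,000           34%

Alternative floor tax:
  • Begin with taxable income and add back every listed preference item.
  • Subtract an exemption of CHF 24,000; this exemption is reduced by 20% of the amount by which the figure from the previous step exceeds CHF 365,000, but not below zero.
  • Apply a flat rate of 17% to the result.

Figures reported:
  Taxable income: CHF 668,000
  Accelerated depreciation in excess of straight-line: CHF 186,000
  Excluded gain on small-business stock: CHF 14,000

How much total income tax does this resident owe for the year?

General income tax:
  CHF 380,000 × 8% = CHF 30,400
  CHF 77,000 × 21% = CHF 16,170
  CHF 211,000 × 34% = CHF 71,740
  → CHF 118,310

Alternative floor tax:
  Adjusted income: CHF 668,000 + CHF 186,000 + CHF 14,000 = CHF 868,000
  Exemption: 20% × (CHF 868,000 − CHF 365,000) = CHF 100,600 ≥ CHF 24,000, so the exemption is fully phased out
  Base: CHF 868,000 − CHF 0 = CHF 868,000
  CHF 868,000 × 17% = CHF 147,560

CHF 147,560 > CHF 118,310, so the alternative floor tax is the binding amount.

CHF 147,560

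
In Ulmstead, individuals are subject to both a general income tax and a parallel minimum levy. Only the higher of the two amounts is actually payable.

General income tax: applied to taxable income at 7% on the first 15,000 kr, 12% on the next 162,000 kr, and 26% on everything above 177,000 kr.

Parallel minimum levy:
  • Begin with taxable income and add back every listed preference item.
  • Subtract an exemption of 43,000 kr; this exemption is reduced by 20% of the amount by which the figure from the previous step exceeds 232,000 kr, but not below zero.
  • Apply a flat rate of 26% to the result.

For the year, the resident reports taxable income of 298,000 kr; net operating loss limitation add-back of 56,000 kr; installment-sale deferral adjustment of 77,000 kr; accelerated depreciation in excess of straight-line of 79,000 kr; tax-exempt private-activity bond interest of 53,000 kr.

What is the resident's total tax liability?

146,380 kr

Parallel minimum levy:
  Adjusted income: 298,000 kr + 56,000 kr + 77,000 kr + 79,000 kr + 53,000 kr = 563,000 kr
  Exemption: 20% × (563,000 kr − 232,000 kr) = 66,200 kr ≥ 43,000 kr, so the exemption is fully phased out
  Base: 563,000 kr − 0 kr = 563,000 kr
  563,000 kr × 26% = 146,380 kr

General income tax:
  15,000 kr × 7% = 1,050 kr
  162,000 kr × 12% = 19,440 kr
  121,000 kr × 26% = 31,460 kr
  → 51,950 kr

146,380 kr > 51,950 kr, so the parallel minimum levy is the binding amount.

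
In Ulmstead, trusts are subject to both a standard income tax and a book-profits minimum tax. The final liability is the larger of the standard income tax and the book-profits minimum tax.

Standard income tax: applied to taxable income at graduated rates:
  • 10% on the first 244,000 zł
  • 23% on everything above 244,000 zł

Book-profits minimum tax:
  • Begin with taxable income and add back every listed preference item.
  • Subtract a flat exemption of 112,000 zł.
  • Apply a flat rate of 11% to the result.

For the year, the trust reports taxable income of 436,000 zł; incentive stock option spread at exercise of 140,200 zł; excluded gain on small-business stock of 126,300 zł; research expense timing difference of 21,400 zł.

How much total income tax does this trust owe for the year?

68,560 zł

Book-profits minimum tax:
  Adjusted income: 436,000 zł + 140,200 zł + 126,300 zł + 21,400 zł = 723,900 zł
  Less exemption 112,000 zł → base 611,900 zł
  611,900 zł × 11% = 67,309 zł

Standard income tax:
  244,000 zł × 10% = 24,400 zł
  192,000 zł × 23% = 44,160 zł
  → 68,560 zł

68,560 zł > 67,309 zł, so the standard income tax governs.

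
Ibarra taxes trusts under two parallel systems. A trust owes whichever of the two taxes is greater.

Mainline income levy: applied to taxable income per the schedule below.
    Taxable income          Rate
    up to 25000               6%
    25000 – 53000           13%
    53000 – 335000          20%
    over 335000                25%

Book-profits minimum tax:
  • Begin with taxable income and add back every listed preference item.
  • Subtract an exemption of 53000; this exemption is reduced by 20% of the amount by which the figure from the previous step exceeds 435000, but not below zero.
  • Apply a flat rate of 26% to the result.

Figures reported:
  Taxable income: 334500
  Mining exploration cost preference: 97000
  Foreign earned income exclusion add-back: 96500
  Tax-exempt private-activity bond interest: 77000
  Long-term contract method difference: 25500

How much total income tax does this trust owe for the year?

160316

Book-profits minimum tax:
  Adjusted income: 334500 + 97000 + 96500 + 77000 + 25500 = 630500
  Exemption: 53000 − 20% × (630500 − 435000) = 53000 − 39100 = 13900
  Base: 630500 − 13900 = 616600
  616600 × 26% = 160316

Mainline income levy:
  25000 × 6% = 1500
  28000 × 13% = 3640
  281500 × 20% = 56300
  → 61440

160316 > 61440, so the book-profits minimum tax is the binding amount.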